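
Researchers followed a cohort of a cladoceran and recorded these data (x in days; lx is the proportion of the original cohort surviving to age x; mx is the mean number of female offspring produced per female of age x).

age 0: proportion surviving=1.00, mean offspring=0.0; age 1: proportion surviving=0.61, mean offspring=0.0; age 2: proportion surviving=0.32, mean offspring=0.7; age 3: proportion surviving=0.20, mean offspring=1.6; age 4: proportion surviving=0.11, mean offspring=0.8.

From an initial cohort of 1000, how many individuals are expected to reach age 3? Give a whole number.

200

Expected survivors = N0 · l_3 = 1000 × 0.20 = 200 → 200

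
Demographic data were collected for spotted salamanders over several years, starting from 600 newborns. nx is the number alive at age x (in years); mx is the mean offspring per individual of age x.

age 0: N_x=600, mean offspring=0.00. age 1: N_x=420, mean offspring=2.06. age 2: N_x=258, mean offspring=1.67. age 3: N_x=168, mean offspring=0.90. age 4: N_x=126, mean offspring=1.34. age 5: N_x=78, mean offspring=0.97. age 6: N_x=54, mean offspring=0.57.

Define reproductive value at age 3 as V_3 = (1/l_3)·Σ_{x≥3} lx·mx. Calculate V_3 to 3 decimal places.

lx = nx/n0 = nx/600: 1, 0.7, 0.43, 0.28, 0.21, 0.13, 0.09
lx·mx for x ≥ 3: 0.252, 0.2814, 0.1261, 0.0513 → sum = 0.7108
V_3 = 0.7108 / l_3 = 0.7108 / 0.28 = 2.538571… → 2.539

2.539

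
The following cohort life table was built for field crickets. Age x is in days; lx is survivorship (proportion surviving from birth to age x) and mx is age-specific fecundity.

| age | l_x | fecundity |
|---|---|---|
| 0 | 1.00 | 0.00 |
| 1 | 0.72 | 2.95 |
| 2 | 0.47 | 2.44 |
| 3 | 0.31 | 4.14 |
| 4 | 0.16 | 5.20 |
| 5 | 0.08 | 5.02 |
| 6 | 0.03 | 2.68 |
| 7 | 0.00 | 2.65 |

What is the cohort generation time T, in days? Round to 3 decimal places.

2.400

lx·mx: 0, 2.124, 1.1468, 1.2834, 0.832, 0.4016, 0.0804, 0 → R0 = 5.8682
x·lx·mx: 0, 2.124, 2.2936, 3.8502, 3.328, 2.008, 0.4824, 0 → Σ = 14.0862
T = 14.0862 / 5.8682 = 2.400429… → 2.400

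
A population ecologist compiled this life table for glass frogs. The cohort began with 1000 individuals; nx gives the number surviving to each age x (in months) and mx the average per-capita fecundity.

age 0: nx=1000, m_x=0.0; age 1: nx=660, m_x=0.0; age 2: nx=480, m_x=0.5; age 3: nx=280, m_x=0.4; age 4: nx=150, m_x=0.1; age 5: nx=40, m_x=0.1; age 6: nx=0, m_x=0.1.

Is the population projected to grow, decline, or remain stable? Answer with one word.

declining

lx = nx/n0 = nx/1000: 1, 0.66, 0.48, 0.28, 0.15, 0.04, 0
R0 = Σ lx·mx = 0 + 0 + 0.24 + 0.112 + 0.015 + 0.004 + 0 = 0.371
R0 < 1, so the population is declining.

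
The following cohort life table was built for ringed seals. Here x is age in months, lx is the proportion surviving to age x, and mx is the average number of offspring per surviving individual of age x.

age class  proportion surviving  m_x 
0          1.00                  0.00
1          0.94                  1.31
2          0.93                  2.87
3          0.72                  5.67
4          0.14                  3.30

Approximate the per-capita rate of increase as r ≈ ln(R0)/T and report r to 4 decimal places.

R0 = Σ lx·mx = 0 + 1.2314 + 2.6691 + 4.0824 + 0.462 = 8.4449
Σ x·lx·mx = 20.6648; T = 20.6648/8.4449 = 2.44702…
r ≈ ln(R0)/T = ln(8.4449)/2.44702… = 0.871904… → 0.8719

0.8719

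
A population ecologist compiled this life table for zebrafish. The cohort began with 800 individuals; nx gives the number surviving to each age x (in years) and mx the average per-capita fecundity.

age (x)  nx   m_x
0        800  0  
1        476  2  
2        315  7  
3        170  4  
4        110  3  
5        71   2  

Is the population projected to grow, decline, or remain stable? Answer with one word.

growing

lx = nx/n0 = nx/800: 1, 0.595, 0.39375, 0.2125, 0.1375, 0.08875
R0 = Σ lx·mx = 0 + 1.19 + 2.75625 + 0.85 + 0.4125 + 0.1775 = 5.38625
R0 > 1, so the population is growing.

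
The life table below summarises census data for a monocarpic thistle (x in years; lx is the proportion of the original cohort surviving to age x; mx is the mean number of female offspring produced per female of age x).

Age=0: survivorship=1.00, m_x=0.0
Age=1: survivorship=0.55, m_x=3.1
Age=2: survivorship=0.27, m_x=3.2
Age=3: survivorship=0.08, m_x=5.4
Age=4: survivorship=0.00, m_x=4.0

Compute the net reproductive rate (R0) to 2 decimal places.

lx·mx by age: 0, 1.705, 0.864, 0.432, 0
R0 = Σ lx·mx = 3.001 → 3.00

3.00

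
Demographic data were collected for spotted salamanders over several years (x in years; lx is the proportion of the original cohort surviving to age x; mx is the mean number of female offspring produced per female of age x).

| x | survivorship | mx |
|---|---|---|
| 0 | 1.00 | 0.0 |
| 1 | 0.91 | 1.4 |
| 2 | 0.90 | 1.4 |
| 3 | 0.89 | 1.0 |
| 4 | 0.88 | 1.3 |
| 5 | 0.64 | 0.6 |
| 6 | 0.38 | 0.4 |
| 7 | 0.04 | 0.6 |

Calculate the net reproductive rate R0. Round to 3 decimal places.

5.128

lx·mx by age: 0, 1.274, 1.26, 0.89, 1.144, 0.384, 0.152, 0.024
R0 = Σ lx·mx = 5.128 → 5.128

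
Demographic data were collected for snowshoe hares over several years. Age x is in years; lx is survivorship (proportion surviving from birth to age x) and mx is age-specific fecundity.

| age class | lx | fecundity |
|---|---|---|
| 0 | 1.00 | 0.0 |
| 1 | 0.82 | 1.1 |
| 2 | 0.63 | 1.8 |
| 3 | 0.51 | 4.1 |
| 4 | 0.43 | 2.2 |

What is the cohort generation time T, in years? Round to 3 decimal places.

lx·mx: 0, 0.902, 1.134, 2.091, 0.946 → R0 = 5.073
x·lx·mx: 0, 0.902, 2.268, 6.273, 3.784 → Σ = 13.227
T = 13.227 / 5.073 = 2.607333… → 2.607

2.607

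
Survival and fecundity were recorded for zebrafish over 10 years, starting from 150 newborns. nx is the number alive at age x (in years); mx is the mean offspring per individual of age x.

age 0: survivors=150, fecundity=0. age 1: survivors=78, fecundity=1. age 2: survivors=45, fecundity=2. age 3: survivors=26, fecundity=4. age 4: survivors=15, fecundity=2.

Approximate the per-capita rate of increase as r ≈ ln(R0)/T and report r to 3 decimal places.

lx = nx/n0 = nx/150: 1, 0.52, 0.3, 0.17333…, 0.1
R0 = Σ lx·mx = 0 + 0.52 + 0.6 + 0.69333… + 0.2 = 2.013333…
Σ x·lx·mx = 4.6…; T = 4.6…/2.013333… = 2.28477…
r ≈ ln(R0)/T = ln(2.013333…)/2.28477… = 0.30629… → 0.306

0.306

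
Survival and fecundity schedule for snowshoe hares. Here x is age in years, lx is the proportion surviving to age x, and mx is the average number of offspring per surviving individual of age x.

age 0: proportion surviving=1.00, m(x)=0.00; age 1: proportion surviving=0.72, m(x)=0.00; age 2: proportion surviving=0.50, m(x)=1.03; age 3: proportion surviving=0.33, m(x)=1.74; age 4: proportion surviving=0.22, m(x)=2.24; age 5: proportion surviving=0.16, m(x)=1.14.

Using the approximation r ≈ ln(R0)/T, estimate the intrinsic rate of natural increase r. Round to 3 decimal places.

R0 = Σ lx·mx = 0 + 0 + 0.515 + 0.5742 + 0.4928 + 0.1824 = 1.7644
Σ x·lx·mx = 5.6358; T = 5.6358/1.7644 = 3.19417…
r ≈ ln(R0)/T = ln(1.7644)/3.19417… = 0.17776… → 0.178

0.178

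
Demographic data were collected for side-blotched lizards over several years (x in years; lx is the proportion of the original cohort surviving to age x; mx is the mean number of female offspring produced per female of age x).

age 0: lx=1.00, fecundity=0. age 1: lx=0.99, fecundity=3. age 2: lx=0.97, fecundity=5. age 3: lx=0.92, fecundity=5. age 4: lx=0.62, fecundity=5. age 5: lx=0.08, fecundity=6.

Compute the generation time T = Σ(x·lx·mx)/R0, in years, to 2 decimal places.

lx·mx: 0, 2.97, 4.85, 4.6, 3.1, 0.48 → R0 = 16
x·lx·mx: 0, 2.97, 9.7, 13.8, 12.4, 2.4 → Σ = 41.27
T = 41.27 / 16 = 2.579375 → 2.58

2.58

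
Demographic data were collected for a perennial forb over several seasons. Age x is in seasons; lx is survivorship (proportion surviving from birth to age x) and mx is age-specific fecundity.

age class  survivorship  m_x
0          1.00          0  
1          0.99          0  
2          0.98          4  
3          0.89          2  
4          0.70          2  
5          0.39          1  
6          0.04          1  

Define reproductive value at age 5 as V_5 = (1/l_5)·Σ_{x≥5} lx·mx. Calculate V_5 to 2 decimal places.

lx·mx for x ≥ 5: 0.39, 0.04 → sum = 0.43
V_5 = 0.43 / l_5 = 0.43 / 0.39 = 1.102564… → 1.10

1.10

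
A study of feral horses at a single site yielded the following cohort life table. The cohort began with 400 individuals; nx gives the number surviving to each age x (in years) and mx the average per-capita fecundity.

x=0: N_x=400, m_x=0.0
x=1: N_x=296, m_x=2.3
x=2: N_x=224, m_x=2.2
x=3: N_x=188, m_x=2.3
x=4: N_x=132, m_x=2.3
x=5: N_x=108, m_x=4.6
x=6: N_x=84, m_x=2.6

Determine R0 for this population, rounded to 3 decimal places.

6.562

lx = nx/n0 = nx/400: 1, 0.74, 0.56, 0.47, 0.33, 0.27, 0.21
lx·mx by age: 0, 1.702, 1.232, 1.081, 0.759, 1.242, 0.546
R0 = Σ lx·mx = 6.562 → 6.562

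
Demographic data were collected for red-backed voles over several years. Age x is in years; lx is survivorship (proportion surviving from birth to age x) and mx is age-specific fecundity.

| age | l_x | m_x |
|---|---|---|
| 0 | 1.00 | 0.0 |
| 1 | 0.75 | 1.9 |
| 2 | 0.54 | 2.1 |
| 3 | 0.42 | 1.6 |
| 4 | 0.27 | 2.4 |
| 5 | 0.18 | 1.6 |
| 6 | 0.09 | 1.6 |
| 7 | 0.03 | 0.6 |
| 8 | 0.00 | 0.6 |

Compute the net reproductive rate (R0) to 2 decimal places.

4.33

lx·mx by age: 0, 1.425, 1.134, 0.672, 0.648, 0.288, 0.144, 0.018, 0
R0 = Σ lx·mx = 4.329 → 4.33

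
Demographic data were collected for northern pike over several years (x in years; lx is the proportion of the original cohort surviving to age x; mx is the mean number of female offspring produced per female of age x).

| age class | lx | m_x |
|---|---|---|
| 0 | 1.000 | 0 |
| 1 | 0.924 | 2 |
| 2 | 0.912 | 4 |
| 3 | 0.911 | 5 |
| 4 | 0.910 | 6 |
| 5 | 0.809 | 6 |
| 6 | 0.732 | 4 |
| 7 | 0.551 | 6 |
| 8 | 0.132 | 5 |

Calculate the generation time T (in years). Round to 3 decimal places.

4.215

lx·mx: 0, 1.848, 3.648, 4.555, 5.46, 4.854, 2.928, 3.306, 0.66 → R0 = 27.259
x·lx·mx: 0, 1.848, 7.296, 13.665, 21.84, 24.27, 17.568, 23.142, 5.28 → Σ = 114.909
T = 114.909 / 27.259 = 4.215452… → 4.215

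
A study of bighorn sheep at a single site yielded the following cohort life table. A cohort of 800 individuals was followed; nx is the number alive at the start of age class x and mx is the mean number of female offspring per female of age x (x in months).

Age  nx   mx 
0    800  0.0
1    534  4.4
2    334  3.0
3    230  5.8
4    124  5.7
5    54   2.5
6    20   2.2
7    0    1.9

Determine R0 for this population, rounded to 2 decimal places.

lx = nx/n0 = nx/800: 1, 0.6675, 0.4175, 0.2875, 0.155, 0.0675, 0.025, 0
lx·mx by age: 0, 2.937, 1.2525, 1.6675, 0.8835, 0.16875, 0.055, 0
R0 = Σ lx·mx = 6.96425 → 6.96

6.96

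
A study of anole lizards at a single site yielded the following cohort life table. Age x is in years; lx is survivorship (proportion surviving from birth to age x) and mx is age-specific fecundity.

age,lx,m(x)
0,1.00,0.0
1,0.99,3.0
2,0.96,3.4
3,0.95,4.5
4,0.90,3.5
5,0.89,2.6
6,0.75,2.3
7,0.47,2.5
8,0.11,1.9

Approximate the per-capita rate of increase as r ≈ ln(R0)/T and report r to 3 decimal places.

R0 = Σ lx·mx = 0 + 2.97 + 3.264 + 4.275 + 3.15 + 2.314 + 1.725 + 1.175 + 0.209 = 19.082
Σ x·lx·mx = 66.74; T = 66.74/19.082 = 3.49754…
r ≈ ln(R0)/T = ln(19.082)/3.49754… = 0.84309… → 0.843

0.843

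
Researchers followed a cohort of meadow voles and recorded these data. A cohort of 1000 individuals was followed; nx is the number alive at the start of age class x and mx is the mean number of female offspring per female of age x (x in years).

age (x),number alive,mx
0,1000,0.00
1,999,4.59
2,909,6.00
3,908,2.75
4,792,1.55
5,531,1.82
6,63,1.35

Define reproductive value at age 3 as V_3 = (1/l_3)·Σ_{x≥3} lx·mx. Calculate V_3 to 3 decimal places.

5.260

lx = nx/n0 = nx/1000: 1, 0.999, 0.909, 0.908, 0.792, 0.531, 0.063
lx·mx for x ≥ 3: 2.497, 1.2276, 0.96642, 0.08505 → sum = 4.77607
V_3 = 4.77607 / l_3 = 4.77607 / 0.908 = 5.259989… → 5.260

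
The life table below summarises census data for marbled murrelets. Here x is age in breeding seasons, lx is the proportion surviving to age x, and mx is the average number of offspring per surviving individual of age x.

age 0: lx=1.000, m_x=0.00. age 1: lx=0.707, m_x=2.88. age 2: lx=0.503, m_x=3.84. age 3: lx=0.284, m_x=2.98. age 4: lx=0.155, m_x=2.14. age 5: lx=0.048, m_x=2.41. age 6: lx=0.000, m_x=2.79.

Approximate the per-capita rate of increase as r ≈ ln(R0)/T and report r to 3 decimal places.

0.845

R0 = Σ lx·mx = 0 + 2.03616 + 1.93152 + 0.84632 + 0.3317 + 0.11568 + 0 = 5.26138
Σ x·lx·mx = 10.34336; T = 10.34336/5.26138 = 1.9659…
r ≈ ln(R0)/T = ln(5.26138)/1.9659… = 0.8446… → 0.845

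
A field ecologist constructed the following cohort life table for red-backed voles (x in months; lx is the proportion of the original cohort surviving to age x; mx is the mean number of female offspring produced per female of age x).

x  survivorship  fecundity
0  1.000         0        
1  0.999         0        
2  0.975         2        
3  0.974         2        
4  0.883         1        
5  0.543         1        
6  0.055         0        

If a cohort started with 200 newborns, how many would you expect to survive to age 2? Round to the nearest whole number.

Expected survivors = N0 · l_2 = 200 × 0.975 = 195 → 195

195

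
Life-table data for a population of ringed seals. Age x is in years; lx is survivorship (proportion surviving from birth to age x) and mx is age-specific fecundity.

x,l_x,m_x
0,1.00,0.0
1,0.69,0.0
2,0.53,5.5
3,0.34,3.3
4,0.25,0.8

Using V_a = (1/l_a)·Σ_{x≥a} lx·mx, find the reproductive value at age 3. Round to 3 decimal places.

lx·mx for x ≥ 3: 1.122, 0.2 → sum = 1.322
V_3 = 1.322 / l_3 = 1.322 / 0.34 = 3.888235… → 3.888

3.888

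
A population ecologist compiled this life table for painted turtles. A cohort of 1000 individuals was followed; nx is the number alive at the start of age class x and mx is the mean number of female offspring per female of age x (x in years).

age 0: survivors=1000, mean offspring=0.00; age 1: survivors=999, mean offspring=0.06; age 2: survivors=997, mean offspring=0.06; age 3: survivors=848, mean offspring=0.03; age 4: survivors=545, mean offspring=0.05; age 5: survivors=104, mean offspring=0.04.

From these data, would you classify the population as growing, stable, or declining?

declining

lx = nx/n0 = nx/1000: 1, 0.999, 0.997, 0.848, 0.545, 0.104
R0 = Σ lx·mx = 0 + 0.05994 + 0.05982 + 0.02544 + 0.02725 + 0.00416 = 0.17661
R0 < 1, so the population is declining.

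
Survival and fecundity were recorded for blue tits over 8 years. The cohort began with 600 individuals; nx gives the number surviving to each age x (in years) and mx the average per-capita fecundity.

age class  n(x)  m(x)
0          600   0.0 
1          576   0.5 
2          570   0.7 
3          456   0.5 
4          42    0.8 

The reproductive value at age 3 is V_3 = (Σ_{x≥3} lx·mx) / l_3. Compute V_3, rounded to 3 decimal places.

lx = nx/n0 = nx/600: 1, 0.96, 0.95, 0.76, 0.07
lx·mx for x ≥ 3: 0.38, 0.056 → sum = 0.436
V_3 = 0.436 / l_3 = 0.436 / 0.76 = 0.573684… → 0.574

0.574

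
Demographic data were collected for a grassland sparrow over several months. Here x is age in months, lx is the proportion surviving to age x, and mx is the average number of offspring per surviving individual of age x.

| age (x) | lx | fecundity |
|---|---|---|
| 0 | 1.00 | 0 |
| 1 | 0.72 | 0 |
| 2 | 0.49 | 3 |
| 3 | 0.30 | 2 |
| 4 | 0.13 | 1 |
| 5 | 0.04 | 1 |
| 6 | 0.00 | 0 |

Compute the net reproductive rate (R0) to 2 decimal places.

lx·mx by age: 0, 0, 1.47, 0.6, 0.13, 0.04, 0
R0 = Σ lx·mx = 2.24 → 2.24

2.24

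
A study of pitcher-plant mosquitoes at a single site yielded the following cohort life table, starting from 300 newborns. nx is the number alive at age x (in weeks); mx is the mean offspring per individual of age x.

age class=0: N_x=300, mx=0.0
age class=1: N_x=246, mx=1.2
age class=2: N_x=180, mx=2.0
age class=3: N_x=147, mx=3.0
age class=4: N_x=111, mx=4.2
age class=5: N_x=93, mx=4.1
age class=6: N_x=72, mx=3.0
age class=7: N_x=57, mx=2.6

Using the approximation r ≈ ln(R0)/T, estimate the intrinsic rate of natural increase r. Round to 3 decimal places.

0.558

lx = nx/n0 = nx/300: 1, 0.82, 0.6, 0.49, 0.37, 0.31, 0.24, 0.19
R0 = Σ lx·mx = 0 + 0.984 + 1.2 + 1.47 + 1.554 + 1.271 + 0.72 + 0.494 = 7.693
Σ x·lx·mx = 28.143; T = 28.143/7.693 = 3.65826…
r ≈ ln(R0)/T = ln(7.693)/3.65826… = 0.55773… → 0.558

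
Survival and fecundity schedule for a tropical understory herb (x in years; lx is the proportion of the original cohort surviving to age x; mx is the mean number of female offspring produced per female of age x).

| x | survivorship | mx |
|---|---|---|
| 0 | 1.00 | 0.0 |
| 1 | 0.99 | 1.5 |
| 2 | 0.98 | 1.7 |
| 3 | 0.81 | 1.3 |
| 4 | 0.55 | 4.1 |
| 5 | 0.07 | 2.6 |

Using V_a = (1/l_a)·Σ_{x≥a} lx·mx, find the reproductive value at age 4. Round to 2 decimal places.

lx·mx for x ≥ 4: 2.255, 0.182 → sum = 2.437
V_4 = 2.437 / l_4 = 2.437 / 0.55 = 4.430909… → 4.43

4.43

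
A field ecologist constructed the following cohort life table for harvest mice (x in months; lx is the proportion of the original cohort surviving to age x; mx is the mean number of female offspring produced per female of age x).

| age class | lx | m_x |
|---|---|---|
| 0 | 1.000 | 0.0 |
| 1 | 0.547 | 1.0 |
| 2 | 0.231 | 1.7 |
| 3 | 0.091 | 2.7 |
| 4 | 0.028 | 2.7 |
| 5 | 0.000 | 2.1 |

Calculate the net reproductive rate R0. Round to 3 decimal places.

lx·mx by age: 0, 0.547, 0.3927, 0.2457, 0.0756, 0
R0 = Σ lx·mx = 1.261 → 1.261

1.261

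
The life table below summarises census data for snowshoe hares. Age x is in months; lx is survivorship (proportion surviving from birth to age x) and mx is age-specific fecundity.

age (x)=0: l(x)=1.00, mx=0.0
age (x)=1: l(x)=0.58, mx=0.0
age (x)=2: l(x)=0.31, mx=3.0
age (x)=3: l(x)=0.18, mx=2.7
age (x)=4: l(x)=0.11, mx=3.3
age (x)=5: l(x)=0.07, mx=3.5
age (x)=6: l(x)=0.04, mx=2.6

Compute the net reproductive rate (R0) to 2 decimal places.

lx·mx by age: 0, 0, 0.93, 0.486, 0.363, 0.245, 0.104
R0 = Σ lx·mx = 2.128 → 2.13

2.13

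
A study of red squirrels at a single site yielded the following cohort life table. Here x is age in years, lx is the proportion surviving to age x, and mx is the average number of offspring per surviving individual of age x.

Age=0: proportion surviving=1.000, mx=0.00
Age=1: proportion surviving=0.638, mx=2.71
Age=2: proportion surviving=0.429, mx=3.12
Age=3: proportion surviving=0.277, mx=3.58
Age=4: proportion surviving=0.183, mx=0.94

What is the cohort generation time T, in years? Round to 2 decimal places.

1.91

lx·mx: 0, 1.72898, 1.33848, 0.99166, 0.17202 → R0 = 4.23114
x·lx·mx: 0, 1.72898, 2.67696, 2.97498, 0.68808 → Σ = 8.069
T = 8.069 / 4.23114 = 1.907051… → 1.91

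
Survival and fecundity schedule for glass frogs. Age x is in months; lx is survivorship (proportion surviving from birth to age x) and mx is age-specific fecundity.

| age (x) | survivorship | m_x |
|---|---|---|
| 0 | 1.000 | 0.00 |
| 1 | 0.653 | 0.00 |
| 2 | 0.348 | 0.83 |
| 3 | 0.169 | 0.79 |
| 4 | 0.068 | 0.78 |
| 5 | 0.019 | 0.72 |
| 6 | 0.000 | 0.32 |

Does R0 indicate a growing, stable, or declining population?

R0 = Σ lx·mx = 0 + 0 + 0.28884 + 0.13351 + 0.05304 + 0.01368 + 0 = 0.48907
R0 < 1, so the population is declining.

declining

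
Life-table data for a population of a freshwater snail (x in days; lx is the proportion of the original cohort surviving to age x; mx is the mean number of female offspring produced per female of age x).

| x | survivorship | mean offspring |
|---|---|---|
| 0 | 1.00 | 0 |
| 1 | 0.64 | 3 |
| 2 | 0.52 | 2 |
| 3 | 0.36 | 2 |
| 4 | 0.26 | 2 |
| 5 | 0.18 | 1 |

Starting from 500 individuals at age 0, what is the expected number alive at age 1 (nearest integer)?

320

Expected survivors = N0 · l_1 = 500 × 0.64 = 320 → 320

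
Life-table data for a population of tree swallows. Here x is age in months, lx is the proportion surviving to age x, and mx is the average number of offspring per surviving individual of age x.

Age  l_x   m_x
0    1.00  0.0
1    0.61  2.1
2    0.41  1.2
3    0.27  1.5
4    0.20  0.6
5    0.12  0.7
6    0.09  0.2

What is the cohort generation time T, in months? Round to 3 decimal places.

lx·mx: 0, 1.281, 0.492, 0.405, 0.12, 0.084, 0.018 → R0 = 2.4
x·lx·mx: 0, 1.281, 0.984, 1.215, 0.48, 0.42, 0.108 → Σ = 4.488
T = 4.488 / 2.4 = 1.87 → 1.870

1.870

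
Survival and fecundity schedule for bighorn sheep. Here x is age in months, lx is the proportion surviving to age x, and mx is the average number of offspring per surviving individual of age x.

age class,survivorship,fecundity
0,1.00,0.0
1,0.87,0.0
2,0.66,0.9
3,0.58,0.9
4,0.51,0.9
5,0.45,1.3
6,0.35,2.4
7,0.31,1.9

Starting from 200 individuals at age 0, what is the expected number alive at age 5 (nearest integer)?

90

Expected survivors = N0 · l_5 = 200 × 0.45 = 90 → 90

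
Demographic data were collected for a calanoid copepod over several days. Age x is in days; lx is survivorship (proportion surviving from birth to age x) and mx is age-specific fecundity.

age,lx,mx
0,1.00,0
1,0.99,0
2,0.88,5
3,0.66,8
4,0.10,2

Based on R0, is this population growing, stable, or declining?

R0 = Σ lx·mx = 0 + 0 + 4.4 + 5.28 + 0.2 = 9.88
R0 > 1, so the population is growing.

growing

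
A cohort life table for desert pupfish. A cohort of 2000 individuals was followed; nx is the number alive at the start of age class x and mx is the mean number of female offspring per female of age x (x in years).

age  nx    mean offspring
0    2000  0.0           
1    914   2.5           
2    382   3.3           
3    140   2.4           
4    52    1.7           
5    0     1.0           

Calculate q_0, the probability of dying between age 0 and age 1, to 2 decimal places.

0.54

lx = nx/n0 = nx/2000: 1, 0.457, 0.191, 0.07, 0.026, 0
q_0 = (l_0 − l_1) / l_0 = (1 − 0.457) / 1
     = 0.543 / 1 = 0.543 → 0.54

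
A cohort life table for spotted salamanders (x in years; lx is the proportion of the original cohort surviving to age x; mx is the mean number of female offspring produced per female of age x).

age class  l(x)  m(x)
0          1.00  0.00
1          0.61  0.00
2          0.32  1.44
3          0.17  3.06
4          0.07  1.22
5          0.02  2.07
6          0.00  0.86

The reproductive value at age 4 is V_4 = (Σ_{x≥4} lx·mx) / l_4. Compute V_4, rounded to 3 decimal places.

lx·mx for x ≥ 4: 0.0854, 0.0414, 0 → sum = 0.1268
V_4 = 0.1268 / l_4 = 0.1268 / 0.07 = 1.811429… → 1.811

1.811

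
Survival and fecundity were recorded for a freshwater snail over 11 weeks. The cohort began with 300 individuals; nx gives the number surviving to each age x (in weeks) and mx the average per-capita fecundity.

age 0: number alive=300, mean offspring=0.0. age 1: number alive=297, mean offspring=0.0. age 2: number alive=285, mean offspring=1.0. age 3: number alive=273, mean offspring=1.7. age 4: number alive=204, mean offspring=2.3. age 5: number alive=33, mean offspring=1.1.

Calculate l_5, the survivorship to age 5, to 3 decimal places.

l_5 = n_5/n_0 = 33/300 = 0.11 → 0.110

0.110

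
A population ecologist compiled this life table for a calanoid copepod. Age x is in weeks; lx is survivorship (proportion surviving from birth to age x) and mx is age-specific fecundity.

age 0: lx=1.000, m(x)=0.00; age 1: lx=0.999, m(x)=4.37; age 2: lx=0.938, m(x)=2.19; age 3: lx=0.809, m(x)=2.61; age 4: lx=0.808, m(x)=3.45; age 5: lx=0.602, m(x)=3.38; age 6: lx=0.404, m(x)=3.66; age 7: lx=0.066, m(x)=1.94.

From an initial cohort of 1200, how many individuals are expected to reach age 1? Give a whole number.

1199

Expected survivors = N0 · l_1 = 1200 × 0.999 = 1198.8 → 1199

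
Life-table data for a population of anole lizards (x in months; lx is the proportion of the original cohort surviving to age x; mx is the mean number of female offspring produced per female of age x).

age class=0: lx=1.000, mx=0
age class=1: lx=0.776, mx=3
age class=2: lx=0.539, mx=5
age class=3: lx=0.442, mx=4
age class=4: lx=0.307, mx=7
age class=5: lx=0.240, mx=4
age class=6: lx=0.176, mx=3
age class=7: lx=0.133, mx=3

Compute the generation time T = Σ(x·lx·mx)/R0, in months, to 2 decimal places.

2.99

lx·mx: 0, 2.328, 2.695, 1.768, 2.149, 0.96, 0.528, 0.399 → R0 = 10.827
x·lx·mx: 0, 2.328, 5.39, 5.304, 8.596, 4.8, 3.168, 2.793 → Σ = 32.379
T = 32.379 / 10.827 = 2.990579… → 2.99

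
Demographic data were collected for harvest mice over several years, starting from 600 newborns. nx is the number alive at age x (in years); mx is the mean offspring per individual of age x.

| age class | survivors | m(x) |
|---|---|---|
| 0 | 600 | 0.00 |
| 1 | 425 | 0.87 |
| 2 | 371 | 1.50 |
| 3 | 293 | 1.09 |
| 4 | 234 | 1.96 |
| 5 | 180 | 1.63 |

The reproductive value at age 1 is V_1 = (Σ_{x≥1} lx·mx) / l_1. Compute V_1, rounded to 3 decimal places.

4.700

lx = nx/n0 = nx/600: 1, 0.70833…, 0.61833…, 0.48833…, 0.39, 0.3
lx·mx for x ≥ 1: 0.61625…, 0.9275…, 0.532283…, 0.7644, 0.489 → sum = 3.329433…
V_1 = 3.329433… / l_1 = 3.329433… / 0.708333… = 4.700376… → 4.700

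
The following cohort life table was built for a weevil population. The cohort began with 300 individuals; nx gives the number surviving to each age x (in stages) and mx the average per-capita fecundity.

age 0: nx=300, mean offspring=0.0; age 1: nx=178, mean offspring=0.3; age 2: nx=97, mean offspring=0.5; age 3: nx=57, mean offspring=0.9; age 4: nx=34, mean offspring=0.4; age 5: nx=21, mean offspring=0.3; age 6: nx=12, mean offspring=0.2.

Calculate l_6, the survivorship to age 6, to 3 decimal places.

0.040

l_6 = n_6/n_0 = 12/300 = 0.04 → 0.040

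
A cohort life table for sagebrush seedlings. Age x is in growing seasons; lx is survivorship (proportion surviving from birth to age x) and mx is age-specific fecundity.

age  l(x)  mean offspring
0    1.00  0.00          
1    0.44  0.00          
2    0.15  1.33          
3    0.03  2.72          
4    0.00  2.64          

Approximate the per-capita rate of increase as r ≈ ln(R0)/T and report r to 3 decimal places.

R0 = Σ lx·mx = 0 + 0 + 0.1995 + 0.0816 + 0 = 0.2811
Σ x·lx·mx = 0.6438; T = 0.6438/0.2811 = 2.29029…
r ≈ ln(R0)/T = ln(0.2811)/2.29029… = -0.5541… → -0.554

-0.554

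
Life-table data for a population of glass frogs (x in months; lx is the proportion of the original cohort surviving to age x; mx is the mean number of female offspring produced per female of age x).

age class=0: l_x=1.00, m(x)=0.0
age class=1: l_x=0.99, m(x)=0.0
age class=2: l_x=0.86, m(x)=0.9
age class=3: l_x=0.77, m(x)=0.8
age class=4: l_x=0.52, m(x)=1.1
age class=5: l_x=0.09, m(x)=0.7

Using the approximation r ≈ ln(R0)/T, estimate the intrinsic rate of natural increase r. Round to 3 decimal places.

0.238

R0 = Σ lx·mx = 0 + 0 + 0.774 + 0.616 + 0.572 + 0.063 = 2.025
Σ x·lx·mx = 5.999; T = 5.999/2.025 = 2.96247…
r ≈ ln(R0)/T = ln(2.025)/2.96247… = 0.23817… → 0.238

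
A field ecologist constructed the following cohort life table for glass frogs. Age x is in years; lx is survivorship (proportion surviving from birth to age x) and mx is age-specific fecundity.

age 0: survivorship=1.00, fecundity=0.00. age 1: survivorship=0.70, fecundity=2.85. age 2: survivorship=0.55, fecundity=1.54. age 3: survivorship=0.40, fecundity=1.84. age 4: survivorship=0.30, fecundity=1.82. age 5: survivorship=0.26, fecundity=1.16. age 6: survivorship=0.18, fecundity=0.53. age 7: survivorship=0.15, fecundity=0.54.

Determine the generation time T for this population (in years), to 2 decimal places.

lx·mx: 0, 1.995, 0.847, 0.736, 0.546, 0.3016, 0.0954, 0.081 → R0 = 4.602
x·lx·mx: 0, 1.995, 1.694, 2.208, 2.184, 1.508, 0.5724, 0.567 → Σ = 10.7284
T = 10.7284 / 4.602 = 2.331247… → 2.33

2.33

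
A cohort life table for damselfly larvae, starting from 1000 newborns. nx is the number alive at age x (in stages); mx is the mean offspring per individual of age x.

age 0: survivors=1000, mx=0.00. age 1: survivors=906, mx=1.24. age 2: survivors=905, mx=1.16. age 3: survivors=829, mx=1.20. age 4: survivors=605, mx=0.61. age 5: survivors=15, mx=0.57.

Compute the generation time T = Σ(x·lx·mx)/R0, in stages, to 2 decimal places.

lx = nx/n0 = nx/1000: 1, 0.906, 0.905, 0.829, 0.605, 0.015
lx·mx: 0, 1.12344, 1.0498, 0.9948, 0.36905, 0.00855 → R0 = 3.54564
x·lx·mx: 0, 1.12344, 2.0996, 2.9844, 1.4762, 0.04275 → Σ = 7.72639
T = 7.72639 / 3.54564 = 2.179124… → 2.18

2.18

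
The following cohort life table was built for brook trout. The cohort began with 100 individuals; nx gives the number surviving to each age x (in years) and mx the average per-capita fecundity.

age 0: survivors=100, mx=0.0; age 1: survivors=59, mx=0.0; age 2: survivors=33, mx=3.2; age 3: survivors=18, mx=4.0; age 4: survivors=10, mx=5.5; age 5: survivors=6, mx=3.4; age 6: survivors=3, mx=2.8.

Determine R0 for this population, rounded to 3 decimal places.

lx = nx/n0 = nx/100: 1, 0.59, 0.33, 0.18, 0.1, 0.06, 0.03
lx·mx by age: 0, 0, 1.056, 0.72, 0.55, 0.204, 0.084
R0 = Σ lx·mx = 2.614 → 2.614

2.614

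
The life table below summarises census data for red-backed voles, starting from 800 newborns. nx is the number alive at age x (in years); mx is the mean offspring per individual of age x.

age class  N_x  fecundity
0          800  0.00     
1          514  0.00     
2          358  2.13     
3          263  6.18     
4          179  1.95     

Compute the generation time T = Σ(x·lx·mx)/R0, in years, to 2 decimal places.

lx = nx/n0 = nx/800: 1, 0.6425, 0.4475, 0.32875, 0.22375
lx·mx: 0, 0, 0.953175, 2.031675…, 0.436313… → R0 = 3.421163…
x·lx·mx: 0, 0, 1.90635, 6.095025…, 1.74525… → Σ = 9.746625…
T = 9.746625… / 3.421163… = 2.848922… → 2.85

2.85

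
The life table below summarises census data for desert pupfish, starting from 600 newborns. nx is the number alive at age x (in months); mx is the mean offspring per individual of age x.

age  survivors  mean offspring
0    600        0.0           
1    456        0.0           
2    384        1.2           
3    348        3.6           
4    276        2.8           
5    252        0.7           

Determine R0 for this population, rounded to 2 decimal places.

lx = nx/n0 = nx/600: 1, 0.76, 0.64, 0.58, 0.46, 0.42
lx·mx by age: 0, 0, 0.768, 2.088, 1.288, 0.294
R0 = Σ lx·mx = 4.438 → 4.44

4.44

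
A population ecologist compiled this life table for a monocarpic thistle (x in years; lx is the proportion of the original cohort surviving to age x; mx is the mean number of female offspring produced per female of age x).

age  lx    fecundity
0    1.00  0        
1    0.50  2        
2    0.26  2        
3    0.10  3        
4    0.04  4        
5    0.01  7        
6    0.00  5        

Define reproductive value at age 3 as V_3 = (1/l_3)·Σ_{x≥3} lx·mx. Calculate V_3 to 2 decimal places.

5.30

lx·mx for x ≥ 3: 0.3, 0.16, 0.07, 0 → sum = 0.53
V_3 = 0.53 / l_3 = 0.53 / 0.1 = 5.3 → 5.30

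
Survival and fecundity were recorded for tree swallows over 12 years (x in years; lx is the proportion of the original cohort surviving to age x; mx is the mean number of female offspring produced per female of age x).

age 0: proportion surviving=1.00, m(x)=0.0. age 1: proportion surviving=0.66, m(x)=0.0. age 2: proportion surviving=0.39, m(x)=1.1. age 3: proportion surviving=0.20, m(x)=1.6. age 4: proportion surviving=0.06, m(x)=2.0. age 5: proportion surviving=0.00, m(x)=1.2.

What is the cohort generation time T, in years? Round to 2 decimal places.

lx·mx: 0, 0, 0.429, 0.32, 0.12, 0 → R0 = 0.869
x·lx·mx: 0, 0, 0.858, 0.96, 0.48, 0 → Σ = 2.298
T = 2.298 / 0.869 = 2.644419… → 2.64

2.64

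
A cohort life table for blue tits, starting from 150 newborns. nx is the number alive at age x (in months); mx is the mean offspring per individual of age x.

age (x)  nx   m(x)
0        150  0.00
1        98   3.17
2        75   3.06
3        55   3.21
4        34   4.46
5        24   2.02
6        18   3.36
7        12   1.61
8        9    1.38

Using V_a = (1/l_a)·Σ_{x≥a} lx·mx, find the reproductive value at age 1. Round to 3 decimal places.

10.296

lx = nx/n0 = nx/150: 1, 0.65333…, 0.5, 0.36667…, 0.22667…, 0.16, 0.12, 0.08, 0.06
lx·mx for x ≥ 1: 2.071067…, 1.53, 1.177…, 1.010933…, 0.3232, 0.4032, 0.1288, 0.0828 → sum = 6.727…
V_1 = 6.727… / l_1 = 6.727… / 0.653333… = 10.296429… → 10.296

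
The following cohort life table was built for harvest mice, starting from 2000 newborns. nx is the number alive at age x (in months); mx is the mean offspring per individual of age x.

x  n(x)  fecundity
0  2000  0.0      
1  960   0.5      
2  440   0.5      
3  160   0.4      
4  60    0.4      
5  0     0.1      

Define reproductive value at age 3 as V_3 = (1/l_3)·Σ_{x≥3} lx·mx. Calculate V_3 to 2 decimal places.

lx = nx/n0 = nx/2000: 1, 0.48, 0.22, 0.08, 0.03, 0
lx·mx for x ≥ 3: 0.032, 0.012, 0 → sum = 0.044
V_3 = 0.044 / l_3 = 0.044 / 0.08 = 0.55 → 0.55

0.55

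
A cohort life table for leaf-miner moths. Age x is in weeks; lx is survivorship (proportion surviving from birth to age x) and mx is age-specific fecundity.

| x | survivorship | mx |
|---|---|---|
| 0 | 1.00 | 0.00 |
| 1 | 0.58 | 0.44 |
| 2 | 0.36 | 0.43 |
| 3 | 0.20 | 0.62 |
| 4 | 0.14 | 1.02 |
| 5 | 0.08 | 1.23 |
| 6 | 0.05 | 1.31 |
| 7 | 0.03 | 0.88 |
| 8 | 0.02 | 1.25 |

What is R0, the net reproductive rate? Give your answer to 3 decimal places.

0.892

lx·mx by age: 0, 0.2552, 0.1548, 0.124, 0.1428, 0.0984, 0.0655, 0.0264, 0.025
R0 = Σ lx·mx = 0.8921 → 0.892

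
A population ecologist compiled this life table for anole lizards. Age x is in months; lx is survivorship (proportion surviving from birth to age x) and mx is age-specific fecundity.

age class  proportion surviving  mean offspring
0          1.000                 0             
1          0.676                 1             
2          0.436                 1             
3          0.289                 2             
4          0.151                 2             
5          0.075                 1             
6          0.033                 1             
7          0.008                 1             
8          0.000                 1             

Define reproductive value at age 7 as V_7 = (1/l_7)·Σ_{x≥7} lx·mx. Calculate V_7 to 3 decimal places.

1.000

lx·mx for x ≥ 7: 0.008, 0 → sum = 0.008
V_7 = 0.008 / l_7 = 0.008 / 0.008 = 1 → 1.000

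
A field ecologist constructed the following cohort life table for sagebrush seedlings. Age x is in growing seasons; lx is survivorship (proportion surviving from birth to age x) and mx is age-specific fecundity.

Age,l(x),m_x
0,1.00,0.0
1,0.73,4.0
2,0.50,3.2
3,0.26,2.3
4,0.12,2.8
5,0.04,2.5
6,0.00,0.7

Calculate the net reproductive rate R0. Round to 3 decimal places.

lx·mx by age: 0, 2.92, 1.6, 0.598, 0.336, 0.1, 0
R0 = Σ lx·mx = 5.554 → 5.554

5.554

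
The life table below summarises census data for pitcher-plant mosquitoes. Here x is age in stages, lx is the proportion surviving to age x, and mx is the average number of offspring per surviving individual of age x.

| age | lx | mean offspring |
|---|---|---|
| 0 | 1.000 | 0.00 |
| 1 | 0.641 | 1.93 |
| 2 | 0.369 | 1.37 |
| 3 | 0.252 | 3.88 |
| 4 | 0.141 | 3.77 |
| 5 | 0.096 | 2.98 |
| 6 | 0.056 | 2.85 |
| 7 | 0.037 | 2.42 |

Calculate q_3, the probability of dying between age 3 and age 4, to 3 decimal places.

q_3 = (l_3 − l_4) / l_3 = (0.252 − 0.141) / 0.252
     = 0.111 / 0.252 = 0.440476… → 0.440

0.440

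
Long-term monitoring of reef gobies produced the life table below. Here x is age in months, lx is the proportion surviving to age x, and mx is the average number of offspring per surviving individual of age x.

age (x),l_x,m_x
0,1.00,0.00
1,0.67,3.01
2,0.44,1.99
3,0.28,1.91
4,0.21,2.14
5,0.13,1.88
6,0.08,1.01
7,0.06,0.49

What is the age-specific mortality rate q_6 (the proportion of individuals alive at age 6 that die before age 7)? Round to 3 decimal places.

q_6 = (l_6 − l_7) / l_6 = (0.08 − 0.06) / 0.08
     = 0.02 / 0.08 = 0.25 → 0.250

0.250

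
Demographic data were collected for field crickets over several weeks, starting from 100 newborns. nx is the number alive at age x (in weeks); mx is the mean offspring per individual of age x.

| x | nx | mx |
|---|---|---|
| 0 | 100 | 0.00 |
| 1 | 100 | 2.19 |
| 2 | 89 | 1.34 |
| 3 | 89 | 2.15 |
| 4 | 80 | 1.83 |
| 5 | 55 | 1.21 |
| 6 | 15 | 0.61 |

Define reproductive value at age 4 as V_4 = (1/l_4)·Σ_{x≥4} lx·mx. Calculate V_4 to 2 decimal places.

2.78

lx = nx/n0 = nx/100: 1, 1, 0.89, 0.89, 0.8, 0.55, 0.15
lx·mx for x ≥ 4: 1.464, 0.6655, 0.0915 → sum = 2.221
V_4 = 2.221 / l_4 = 2.221 / 0.8 = 2.77625 → 2.78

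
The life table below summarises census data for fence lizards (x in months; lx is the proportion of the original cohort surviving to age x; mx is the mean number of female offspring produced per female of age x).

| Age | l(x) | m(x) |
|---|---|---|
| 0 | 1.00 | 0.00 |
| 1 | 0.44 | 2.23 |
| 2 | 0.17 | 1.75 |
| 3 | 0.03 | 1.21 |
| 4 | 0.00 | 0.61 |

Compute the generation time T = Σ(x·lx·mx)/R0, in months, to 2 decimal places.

lx·mx: 0, 0.9812, 0.2975, 0.0363, 0 → R0 = 1.315
x·lx·mx: 0, 0.9812, 0.595, 0.1089, 0 → Σ = 1.6851
T = 1.6851 / 1.315 = 1.281445… → 1.28

1.28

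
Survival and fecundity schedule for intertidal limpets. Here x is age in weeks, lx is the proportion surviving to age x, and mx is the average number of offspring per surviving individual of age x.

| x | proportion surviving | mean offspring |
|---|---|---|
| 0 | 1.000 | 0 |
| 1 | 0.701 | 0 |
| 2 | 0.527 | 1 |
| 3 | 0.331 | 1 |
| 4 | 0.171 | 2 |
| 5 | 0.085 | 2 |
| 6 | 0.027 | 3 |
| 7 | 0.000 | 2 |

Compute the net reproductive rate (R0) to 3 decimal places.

1.451

lx·mx by age: 0, 0, 0.527, 0.331, 0.342, 0.17, 0.081, 0
R0 = Σ lx·mx = 1.451 → 1.451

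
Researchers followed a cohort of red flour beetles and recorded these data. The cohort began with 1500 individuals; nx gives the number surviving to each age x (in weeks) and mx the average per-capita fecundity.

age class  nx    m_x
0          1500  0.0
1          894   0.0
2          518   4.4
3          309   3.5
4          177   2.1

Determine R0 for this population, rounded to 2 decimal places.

2.49

lx = nx/n0 = nx/1500: 1, 0.596, 0.34533…, 0.206, 0.118
lx·mx by age: 0, 0, 1.519467…, 0.721, 0.2478
R0 = Σ lx·mx = 2.488267… → 2.49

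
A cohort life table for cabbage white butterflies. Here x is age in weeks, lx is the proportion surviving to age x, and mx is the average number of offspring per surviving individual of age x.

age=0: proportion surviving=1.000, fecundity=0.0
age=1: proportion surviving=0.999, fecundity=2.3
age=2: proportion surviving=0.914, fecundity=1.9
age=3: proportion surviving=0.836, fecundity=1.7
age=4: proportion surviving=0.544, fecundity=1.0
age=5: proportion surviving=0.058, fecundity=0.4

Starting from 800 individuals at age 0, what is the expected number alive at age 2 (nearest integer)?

Expected survivors = N0 · l_2 = 800 × 0.914 = 731.2 → 731

731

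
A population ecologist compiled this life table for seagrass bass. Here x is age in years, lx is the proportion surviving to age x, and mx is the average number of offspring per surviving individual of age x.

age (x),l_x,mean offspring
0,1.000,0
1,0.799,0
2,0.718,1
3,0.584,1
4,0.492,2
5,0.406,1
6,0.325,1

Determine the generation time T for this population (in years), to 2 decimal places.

3.68

lx·mx: 0, 0, 0.718, 0.584, 0.984, 0.406, 0.325 → R0 = 3.017
x·lx·mx: 0, 0, 1.436, 1.752, 3.936, 2.03, 1.95 → Σ = 11.104
T = 11.104 / 3.017 = 3.680477… → 3.68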